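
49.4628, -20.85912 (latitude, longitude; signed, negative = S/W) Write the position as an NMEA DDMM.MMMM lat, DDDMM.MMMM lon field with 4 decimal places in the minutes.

φ: 49° + 0.462800 × 60 = 49° 27.768000′
Longitude is negative → W; |value| = 20.859120
Longitude: fractional part 0.859120 → 51.547200 minutes

4927.7680,N / 02051.5472,W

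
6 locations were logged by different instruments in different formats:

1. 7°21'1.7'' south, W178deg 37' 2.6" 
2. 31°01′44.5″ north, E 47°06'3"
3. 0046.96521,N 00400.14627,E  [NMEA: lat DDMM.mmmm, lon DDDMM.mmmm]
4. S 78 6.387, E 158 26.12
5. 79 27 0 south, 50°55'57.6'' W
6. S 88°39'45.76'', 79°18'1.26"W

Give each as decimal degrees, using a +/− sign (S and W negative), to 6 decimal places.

Point 1:
  Lat: 21′ + 1.7″ = 21.02833′; 7 + 21.02833/60 = 7.3504722
  S ⇒ negate
  Lon: 178° + 37/60 + 2.6/3600 = 178 + 0.616667 + 0.000722 = 178.6173889
  W ⇒ negate
Point 2:
  Latitude: 31° + 1/60 + 44.5/3600 = 31 + 0.016667 + 0.012361 = 31.0290278
  N ⇒ keep positive
  Lon: 47 + 6/60 + 3/3600 = 47.1008333
  E → positive
Point 3:
  Latitude: split at 2 digits → 00° and 46.96521′; 0 + 46.96521/60 = 0.7827535
  N → positive
  Longitude: split at 3 digits → 004° and 0.14627′; 4 + 0.14627/60 = 4.0024378
  E → positive
Point 4:
  Lat: 6.387′ = 0.106450°; total 78.1064500
  hemisphere S, so the sign is −
  Longitude: 26.12′ = 0.435333°; total 158.4353333
  E ⇒ keep positive
Point 5:
  Latitude: 79 + 27/60 + 0/3600 = 79.4500000
  S ⇒ negate
  λ: 55′ + 57.6″ = 55.96000′; 50 + 55.96000/60 = 50.9326667
  W ⇒ negate
Point 6:
  φ: 88° + 39/60 + 45.76/3600 = 88 + 0.650000 + 0.012711 = 88.6627111
  hemisphere S, so the sign is −
  Lon: 18′ + 1.26″ = 18.02100′; 79 + 18.02100/60 = 79.3003500
  W → negative

1. -7.350472, -178.617389
2. 31.029028, 47.100833
3. 0.782754, 4.002438
4. -78.106450, 158.435333
5. -79.450000, -50.932667
6. -88.662711, -79.300350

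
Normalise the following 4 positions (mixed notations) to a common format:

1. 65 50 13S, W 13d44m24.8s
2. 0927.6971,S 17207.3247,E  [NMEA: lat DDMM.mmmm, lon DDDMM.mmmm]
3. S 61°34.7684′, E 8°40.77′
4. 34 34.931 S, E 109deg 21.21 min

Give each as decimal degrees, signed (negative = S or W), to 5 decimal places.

1. -65.83694, -13.74022
2. -9.46162, 172.12208
3. -61.57947, 8.67950
4. -34.58218, 109.35350

Point 1:
  Lat: 65 + 50/60 + 13/3600 = 65.836944
  S → negative
  Lon: 44′ + 24.8″ = 44.41333′; 13 + 44.41333/60 = 13.740222
  W → negative
Point 2:
  Latitude: degrees = first 2 digits = 9, minutes = 27.6971; 9 + 27.6971/60 = 9.461618
  hemisphere S, so the sign is −
  Longitude: degrees = first 3 digits = 172, minutes = 7.3247; 172 + 7.3247/60 = 172.122078
  E → positive
Point 3:
  Lat: 34.7684′ = 0.579473°; total 61.579473
  S ⇒ negate
  λ: 8 + 40.77/60 = 8.679500
  E ⇒ keep positive
Point 4:
  φ: 34 + 34.931/60 = 34.582183
  S → negative
  λ: 21.21′ = 0.353500°; total 109.353500
  E ⇒ keep positive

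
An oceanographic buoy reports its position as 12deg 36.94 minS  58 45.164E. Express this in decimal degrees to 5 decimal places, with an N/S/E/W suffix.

Latitude: 36.94′ = 0.615667°; total 12.615667
Longitude: 58 + 45.164/60 = 58.752733

12.61567° S, 58.75273° E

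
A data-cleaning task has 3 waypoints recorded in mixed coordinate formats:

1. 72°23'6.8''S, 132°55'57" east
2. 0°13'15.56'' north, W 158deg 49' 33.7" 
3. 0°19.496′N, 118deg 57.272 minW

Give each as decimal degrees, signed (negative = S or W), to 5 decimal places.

Point 1:
  Lat: 23′ + 6.8″ = 23.11333′; 72 + 23.11333/60 = 72.385222
  S ⇒ negate
  Lon: 55′ + 57″ = 55.95000′; 132 + 55.95000/60 = 132.932500
  E ⇒ keep positive
Point 2:
  Lat: 0 + 13/60 + 15.56/3600 = 0.220989
  N → positive
  Longitude: 158° + 49/60 + 33.7/3600 = 158 + 0.816667 + 0.009361 = 158.826028
  W ⇒ negate
Point 3:
  Lat: 19.496′ = 0.324933°; total 0.324933
  N → positive
  λ: 118 + 57.272/60 = 118.954533
  W ⇒ negate

1. -72.38522, 132.93250
2. 0.22099, -158.82603
3. 0.32493, -118.95453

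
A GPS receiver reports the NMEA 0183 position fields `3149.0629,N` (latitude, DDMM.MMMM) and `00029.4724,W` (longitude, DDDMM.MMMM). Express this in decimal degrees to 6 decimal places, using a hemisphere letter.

31.817715° N, 0.491207° W

Lat: split at 2 digits → 31° and 49.0629′; 31 + 49.0629/60 = 31.8177150
Longitude: degrees = first 3 digits = 0, minutes = 29.4724; 0 + 29.4724/60 = 0.4912067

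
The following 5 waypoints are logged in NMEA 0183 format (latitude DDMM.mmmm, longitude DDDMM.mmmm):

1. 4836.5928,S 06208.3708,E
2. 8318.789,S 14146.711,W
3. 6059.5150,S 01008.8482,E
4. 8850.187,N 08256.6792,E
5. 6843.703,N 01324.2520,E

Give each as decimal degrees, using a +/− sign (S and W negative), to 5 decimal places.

1. -48.60988, 62.13951
2. -83.31315, -141.77852
3. -60.99192, 10.14747
4. 88.83645, 82.94465
5. 68.72838, 13.40420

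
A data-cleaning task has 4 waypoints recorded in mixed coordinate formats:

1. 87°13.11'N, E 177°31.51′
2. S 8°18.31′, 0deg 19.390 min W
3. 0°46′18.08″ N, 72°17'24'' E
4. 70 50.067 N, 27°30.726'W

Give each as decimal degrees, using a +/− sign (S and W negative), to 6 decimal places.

Point 1:
  φ: 87 + 13.11/60 = 87.2185000
  N ⇒ keep positive
  λ: 177 + 31.51/60 = 177.5251667
  E ⇒ keep positive
Point 2:
  Latitude: 8 + 18.31/60 = 8.3051667
  hemisphere S, so the sign is −
  Longitude: 0 + 19.39/60 = 0.3231667
  W → negative
Point 3:
  Lat: 0 + 46/60 + 18.08/3600 = 0.7716889
  N ⇒ keep positive
  Longitude: 72° + 17/60 + 24/3600 = 72 + 0.283333 + 0.006667 = 72.2900000
  E → positive
Point 4:
  Lat: 70 + 50.067/60 = 70.8344500
  N → positive
  Lon: 27 + 30.726/60 = 27.5121000
  W ⇒ negate

1. 87.218500, 177.525167
2. -8.305167, -0.323167
3. 0.771689, 72.290000
4. 70.834450, -27.512100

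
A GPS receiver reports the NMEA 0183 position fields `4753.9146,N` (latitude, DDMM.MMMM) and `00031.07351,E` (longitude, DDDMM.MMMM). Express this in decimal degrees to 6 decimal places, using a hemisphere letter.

47.898577° N, 0.517892° E

Lat: degrees = first 2 digits = 47, minutes = 53.9146; 47 + 53.9146/60 = 47.8985767
Longitude: split at 3 digits → 000° and 31.07351′; 0 + 31.07351/60 = 0.5178918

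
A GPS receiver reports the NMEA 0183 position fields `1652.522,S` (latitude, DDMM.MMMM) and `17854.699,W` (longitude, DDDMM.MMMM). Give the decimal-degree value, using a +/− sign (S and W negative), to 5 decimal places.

-16.87537, -178.91165

Latitude: degrees = first 2 digits = 16, minutes = 52.522; 16 + 52.522/60 = 16.875367
S ⇒ negate
Longitude: degrees = first 3 digits = 178, minutes = 54.699; 178 + 54.699/60 = 178.911650
W → negative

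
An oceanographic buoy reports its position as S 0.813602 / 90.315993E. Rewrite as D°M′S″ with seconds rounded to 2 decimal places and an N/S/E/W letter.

φ: 0.813602 × 60 = 48.81612′ → 48′, remainder × 60 = 48.9672″
Lon: 0.315993 × 60 = 18.95958′ → 18′, remainder × 60 = 57.5748″

0°48′48.97″ S, 90°18′57.57″ E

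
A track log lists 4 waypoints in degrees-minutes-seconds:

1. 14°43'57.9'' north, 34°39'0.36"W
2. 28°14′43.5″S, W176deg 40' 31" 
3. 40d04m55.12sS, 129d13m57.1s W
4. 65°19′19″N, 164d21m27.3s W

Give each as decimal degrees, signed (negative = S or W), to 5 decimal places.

Point 1:
  φ: 14 + 43/60 + 57.9/3600 = 14.732750
  N → positive
  Lon: 39′ + 0.36″ = 39.00600′; 34 + 39.00600/60 = 34.650100
  W → negative
Point 2:
  Latitude: 28° + 14/60 + 43.5/3600 = 28 + 0.233333 + 0.012083 = 28.245417
  S → negative
  λ: 176 + 40/60 + 31/3600 = 176.675278
  hemisphere W, so the sign is −
Point 3:
  Lat: 40° + 4/60 + 55.12/3600 = 40 + 0.066667 + 0.015311 = 40.081978
  S → negative
  Lon: 129 + 13/60 + 57.1/3600 = 129.232528
  W → negative
Point 4:
  φ: 19′ + 19″ = 19.31667′; 65 + 19.31667/60 = 65.321944
  N → positive
  Lon: 164 + 21/60 + 27.3/3600 = 164.357583
  hemisphere W, so the sign is −

1. 14.73275, -34.65010
2. -28.24542, -176.67528
3. -40.08198, -129.23253
4. 65.32194, -164.35758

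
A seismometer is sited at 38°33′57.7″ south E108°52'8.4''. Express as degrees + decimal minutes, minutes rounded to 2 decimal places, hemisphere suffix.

Lat: 33 + 57.7/60 = 33.9617′
Lon: 52 + 8.4/60 = 52.1400′

38° 33.96′ S, 108° 52.14′ E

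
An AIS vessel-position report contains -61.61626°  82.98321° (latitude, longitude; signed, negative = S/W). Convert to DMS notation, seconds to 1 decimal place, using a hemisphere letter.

Latitude is negative → S; |value| = 61.616260
Latitude: 0.616260° → 36.97560′; 0.97560 × 60 = 58.536″
λ: 0.983210 × 60 = 58.99260′ → 58′, remainder × 60 = 59.556″

61°36′58.5″ S, 82°58′59.6″ E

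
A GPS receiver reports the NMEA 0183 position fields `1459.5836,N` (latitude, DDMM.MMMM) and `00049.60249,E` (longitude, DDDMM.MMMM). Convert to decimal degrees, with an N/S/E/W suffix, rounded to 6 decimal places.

14.993060° N, 0.826708° E

φ: degrees = first 2 digits = 14, minutes = 59.5836; 14 + 59.5836/60 = 14.9930600
λ: degrees = first 3 digits = 0, minutes = 49.60249; 0 + 49.60249/60 = 0.8267082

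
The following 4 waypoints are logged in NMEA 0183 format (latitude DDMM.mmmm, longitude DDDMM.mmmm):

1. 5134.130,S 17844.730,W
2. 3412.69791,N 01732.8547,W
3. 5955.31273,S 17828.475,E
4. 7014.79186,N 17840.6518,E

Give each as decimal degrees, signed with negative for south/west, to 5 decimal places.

1. -51.56883, -178.74550
2. 34.21163, -17.54758
3. -59.92188, 178.47458
4. 70.24653, 178.67753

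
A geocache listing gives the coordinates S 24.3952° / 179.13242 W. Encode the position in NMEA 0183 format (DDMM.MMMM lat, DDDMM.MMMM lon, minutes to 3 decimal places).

2423.712,S / 17907.945,W

Lat: fractional part 0.395200 → 23.71200 minutes
Lon: fractional part 0.132420 → 7.94520 minutes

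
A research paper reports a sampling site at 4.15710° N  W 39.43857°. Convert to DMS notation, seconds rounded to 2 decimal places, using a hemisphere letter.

4°09′25.56″ N, 39°26′18.85″ W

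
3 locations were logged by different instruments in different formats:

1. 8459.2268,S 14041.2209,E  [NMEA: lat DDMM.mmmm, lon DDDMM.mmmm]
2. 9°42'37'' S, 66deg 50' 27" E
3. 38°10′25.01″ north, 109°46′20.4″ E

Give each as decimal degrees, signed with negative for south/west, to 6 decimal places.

1. -84.987113, 140.687015
2. -9.710278, 66.840833
3. 38.173614, 109.772333

Point 1:
  φ: degrees = first 2 digits = 84, minutes = 59.2268; 84 + 59.2268/60 = 84.9871133
  S ⇒ negate
  λ: degrees = first 3 digits = 140, minutes = 41.2209; 140 + 41.2209/60 = 140.6870150
  E ⇒ keep positive
Point 2:
  Lat: 42′ + 37″ = 42.61667′; 9 + 42.61667/60 = 9.7102778
  hemisphere S, so the sign is −
  Longitude: 50′ + 27″ = 50.45000′; 66 + 50.45000/60 = 66.8408333
  E → positive
Point 3:
  Lat: 38 + 10/60 + 25.01/3600 = 38.1736139
  N ⇒ keep positive
  Longitude: 46′ + 20.4″ = 46.34000′; 109 + 46.34000/60 = 109.7723333
  E ⇒ keep positive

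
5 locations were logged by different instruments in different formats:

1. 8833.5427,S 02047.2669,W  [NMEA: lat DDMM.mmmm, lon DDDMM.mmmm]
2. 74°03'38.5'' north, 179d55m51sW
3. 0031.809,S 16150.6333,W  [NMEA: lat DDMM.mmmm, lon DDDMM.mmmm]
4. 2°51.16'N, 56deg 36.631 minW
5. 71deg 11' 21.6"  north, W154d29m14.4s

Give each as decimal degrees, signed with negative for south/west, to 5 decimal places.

1. -88.55905, -20.78778
2. 74.06069, -179.93083
3. -0.53015, -161.84389
4. 2.85267, -56.61052
5. 71.18933, -154.48733

Point 1:
  Lat: split at 2 digits → 88° and 33.5427′; 88 + 33.5427/60 = 88.559045
  S → negative
  Lon: degrees = first 3 digits = 20, minutes = 47.2669; 20 + 47.2669/60 = 20.787782
  W → negative
Point 2:
  Latitude: 3′ + 38.5″ = 3.64167′; 74 + 3.64167/60 = 74.060694
  N ⇒ keep positive
  Lon: 179° + 55/60 + 51/3600 = 179 + 0.916667 + 0.014167 = 179.930833
  W → negative
Point 3:
  Latitude: split at 2 digits → 00° and 31.809′; 0 + 31.809/60 = 0.530150
  S ⇒ negate
  Lon: degrees = first 3 digits = 161, minutes = 50.6333; 161 + 50.6333/60 = 161.843888
  W → negative
Point 4:
  φ: 2 + 51.16/60 = 2.852667
  N → positive
  λ: 36.631′ = 0.610517°; total 56.610517
  W ⇒ negate
Point 5:
  Latitude: 71° + 11/60 + 21.6/3600 = 71 + 0.183333 + 0.006000 = 71.189333
  N → positive
  λ: 154° + 29/60 + 14.4/3600 = 154 + 0.483333 + 0.004000 = 154.487333
  W → negative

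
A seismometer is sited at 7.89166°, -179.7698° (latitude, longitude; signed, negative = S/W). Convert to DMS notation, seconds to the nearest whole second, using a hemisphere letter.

7°53′30″ N, 179°46′11″ W

φ: whole degrees 7; 53.49960′ → 53′ and 29.98″
Longitude is negative → W; |value| = 179.769800
λ: 0.769800 × 60 = 46.18800′ → 46′, remainder × 60 = 11.28″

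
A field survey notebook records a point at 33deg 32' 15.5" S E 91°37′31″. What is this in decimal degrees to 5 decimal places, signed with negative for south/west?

Latitude: 32′ + 15.5″ = 32.25833′; 33 + 32.25833/60 = 33.537639
hemisphere S, so the sign is −
λ: 91 + 37/60 + 31/3600 = 91.625278
E ⇒ keep positive

-33.53764, 91.62528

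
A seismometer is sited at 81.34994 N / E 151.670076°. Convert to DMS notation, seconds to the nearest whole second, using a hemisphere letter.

81°21′0″ N, 151°40′12″ E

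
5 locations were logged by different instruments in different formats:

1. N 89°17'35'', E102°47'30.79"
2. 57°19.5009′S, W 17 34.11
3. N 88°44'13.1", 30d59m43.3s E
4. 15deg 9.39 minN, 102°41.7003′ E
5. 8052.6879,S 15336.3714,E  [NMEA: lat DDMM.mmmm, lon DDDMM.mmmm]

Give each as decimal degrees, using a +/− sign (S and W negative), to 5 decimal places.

Point 1:
  Lat: 17′ + 35″ = 17.58333′; 89 + 17.58333/60 = 89.293056
  N → positive
  λ: 47′ + 30.79″ = 47.51317′; 102 + 47.51317/60 = 102.791886
  E ⇒ keep positive
Point 2:
  Lat: 19.5009′ = 0.325015°; total 57.325015
  S ⇒ negate
  Longitude: 17 + 34.11/60 = 17.568500
  W ⇒ negate
Point 3:
  φ: 44′ + 13.1″ = 44.21833′; 88 + 44.21833/60 = 88.736972
  N → positive
  Longitude: 30° + 59/60 + 43.3/3600 = 30 + 0.983333 + 0.012028 = 30.995361
  E ⇒ keep positive
Point 4:
  φ: 9.39′ = 0.156500°; total 15.156500
  N ⇒ keep positive
  Lon: 102 + 41.7003/60 = 102.695005
  E → positive
Point 5:
  Latitude: split at 2 digits → 80° and 52.6879′; 80 + 52.6879/60 = 80.878132
  hemisphere S, so the sign is −
  Longitude: degrees = first 3 digits = 153, minutes = 36.3714; 153 + 36.3714/60 = 153.606190
  E → positive

1. 89.29306, 102.79189
2. -57.32502, -17.56850
3. 88.73697, 30.99536
4. 15.15650, 102.69501
5. -80.87813, 153.60619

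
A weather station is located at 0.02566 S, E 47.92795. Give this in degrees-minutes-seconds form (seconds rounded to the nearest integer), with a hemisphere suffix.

0°01′32″ S, 47°55′41″ E

Latitude: whole degrees 0; 1.53960′ → 1′ and 32.38″
λ: whole degrees 47; 55.67700′ → 55′ and 40.62″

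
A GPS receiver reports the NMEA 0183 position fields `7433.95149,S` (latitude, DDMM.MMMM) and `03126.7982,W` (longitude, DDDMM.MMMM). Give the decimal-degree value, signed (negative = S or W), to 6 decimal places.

-74.565858, -31.446637

φ: degrees = first 2 digits = 74, minutes = 33.95149; 74 + 33.95149/60 = 74.5658582
S → negative
λ: degrees = first 3 digits = 31, minutes = 26.7982; 31 + 26.7982/60 = 31.4466367
W ⇒ negate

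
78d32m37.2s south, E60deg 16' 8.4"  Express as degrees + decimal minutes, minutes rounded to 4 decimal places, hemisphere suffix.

78° 32.6200′ S, 60° 16.1400′ E

Latitude: 32 + 37.2/60 = 32.620000′
Longitude: seconds/60 = 0.14000; minutes = 16 + 0.14000 = 16.140000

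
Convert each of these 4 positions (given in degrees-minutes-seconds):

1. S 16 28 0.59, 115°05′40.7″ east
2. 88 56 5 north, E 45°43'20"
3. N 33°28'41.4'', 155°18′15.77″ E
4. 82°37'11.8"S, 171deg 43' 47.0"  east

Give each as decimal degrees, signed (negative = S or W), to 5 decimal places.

1. -16.46683, 115.09464
2. 88.93472, 45.72222
3. 33.47817, 155.30438
4. -82.61994, 171.72972

Point 1:
  φ: 16 + 28/60 + 0.59/3600 = 16.466831
  S ⇒ negate
  λ: 115 + 5/60 + 40.7/3600 = 115.094639
  E ⇒ keep positive
Point 2:
  φ: 88° + 56/60 + 5/3600 = 88 + 0.933333 + 0.001389 = 88.934722
  N ⇒ keep positive
  Lon: 43′ + 20″ = 43.33333′; 45 + 43.33333/60 = 45.722222
  E → positive
Point 3:
  Latitude: 33° + 28/60 + 41.4/3600 = 33 + 0.466667 + 0.011500 = 33.478167
  N ⇒ keep positive
  λ: 155 + 18/60 + 15.77/3600 = 155.304381
  E ⇒ keep positive
Point 4:
  φ: 37′ + 11.8″ = 37.19667′; 82 + 37.19667/60 = 82.619944
  S → negative
  λ: 171° + 43/60 + 47/3600 = 171 + 0.716667 + 0.013056 = 171.729722
  E → positive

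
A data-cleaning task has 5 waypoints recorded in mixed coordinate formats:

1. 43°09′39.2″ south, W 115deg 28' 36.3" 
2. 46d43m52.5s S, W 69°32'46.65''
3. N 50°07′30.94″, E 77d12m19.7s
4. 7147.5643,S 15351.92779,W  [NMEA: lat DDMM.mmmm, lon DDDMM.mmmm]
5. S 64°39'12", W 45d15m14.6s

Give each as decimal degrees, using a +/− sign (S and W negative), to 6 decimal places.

Point 1:
  φ: 43° + 9/60 + 39.2/3600 = 43 + 0.150000 + 0.010889 = 43.1608889
  S → negative
  λ: 115° + 28/60 + 36.3/3600 = 115 + 0.466667 + 0.010083 = 115.4767500
  W → negative
Point 2:
  φ: 46 + 43/60 + 52.5/3600 = 46.7312500
  S ⇒ negate
  Lon: 32′ + 46.65″ = 32.77750′; 69 + 32.77750/60 = 69.5462917
  W ⇒ negate
Point 3:
  Latitude: 50 + 7/60 + 30.94/3600 = 50.1252611
  N ⇒ keep positive
  Lon: 77° + 12/60 + 19.7/3600 = 77 + 0.200000 + 0.005472 = 77.2054722
  E → positive
Point 4:
  Lat: degrees = first 2 digits = 71, minutes = 47.5643; 71 + 47.5643/60 = 71.7927383
  S ⇒ negate
  Lon: degrees = first 3 digits = 153, minutes = 51.92779; 153 + 51.92779/60 = 153.8654632
  W → negative
Point 5:
  φ: 39′ + 12″ = 39.20000′; 64 + 39.20000/60 = 64.6533333
  S ⇒ negate
  Lon: 45 + 15/60 + 14.6/3600 = 45.2540556
  W ⇒ negate

1. -43.160889, -115.476750
2. -46.731250, -69.546292
3. 50.125261, 77.205472
4. -71.792738, -153.865463
5. -64.653333, -45.254056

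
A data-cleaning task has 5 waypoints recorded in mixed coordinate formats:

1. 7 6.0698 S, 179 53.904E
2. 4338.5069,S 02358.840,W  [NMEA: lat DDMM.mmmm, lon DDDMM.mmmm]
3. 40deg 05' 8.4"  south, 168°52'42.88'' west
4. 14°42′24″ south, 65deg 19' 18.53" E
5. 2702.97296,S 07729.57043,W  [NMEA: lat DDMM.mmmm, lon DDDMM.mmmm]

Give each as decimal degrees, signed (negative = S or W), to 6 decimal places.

1. -7.101163, 179.898400
2. -43.641782, -23.980667
3. -40.085667, -168.878578
4. -14.706667, 65.321814
5. -27.049549, -77.492841

Point 1:
  Lat: 7 + 6.0698/60 = 7.1011633
  S ⇒ negate
  λ: 179 + 53.904/60 = 179.8984000
  E → positive
Point 2:
  Lat: degrees = first 2 digits = 43, minutes = 38.5069; 43 + 38.5069/60 = 43.6417817
  S → negative
  Lon: split at 3 digits → 023° and 58.84′; 23 + 58.84/60 = 23.9806667
  W ⇒ negate
Point 3:
  φ: 40 + 5/60 + 8.4/3600 = 40.0856667
  S ⇒ negate
  λ: 168 + 52/60 + 42.88/3600 = 168.8785778
  W ⇒ negate
Point 4:
  Latitude: 42′ + 24″ = 42.40000′; 14 + 42.40000/60 = 14.7066667
  S → negative
  Longitude: 65 + 19/60 + 18.53/3600 = 65.3218139
  E ⇒ keep positive
Point 5:
  Latitude: split at 2 digits → 27° and 2.97296′; 27 + 2.97296/60 = 27.0495493
  S → negative
  λ: split at 3 digits → 077° and 29.57043′; 77 + 29.57043/60 = 77.4928405
  W → negative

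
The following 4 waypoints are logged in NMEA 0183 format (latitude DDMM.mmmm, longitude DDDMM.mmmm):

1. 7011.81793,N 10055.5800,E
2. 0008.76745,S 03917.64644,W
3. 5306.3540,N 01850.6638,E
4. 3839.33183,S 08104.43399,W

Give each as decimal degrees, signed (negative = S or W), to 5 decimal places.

1. 70.19697, 100.92633
2. -0.14612, -39.29411
3. 53.10590, 18.84440
4. -38.65553, -81.07390

Point 1:
  Latitude: split at 2 digits → 70° and 11.81793′; 70 + 11.81793/60 = 70.196966
  N → positive
  Lon: split at 3 digits → 100° and 55.58′; 100 + 55.58/60 = 100.926333
  E ⇒ keep positive
Point 2:
  φ: split at 2 digits → 00° and 8.76745′; 0 + 8.76745/60 = 0.146124
  hemisphere S, so the sign is −
  Lon: degrees = first 3 digits = 39, minutes = 17.64644; 39 + 17.64644/60 = 39.294107
  W → negative
Point 3:
  Latitude: degrees = first 2 digits = 53, minutes = 6.354; 53 + 6.354/60 = 53.105900
  N ⇒ keep positive
  Lon: split at 3 digits → 018° and 50.6638′; 18 + 50.6638/60 = 18.844397
  E → positive
Point 4:
  φ: degrees = first 2 digits = 38, minutes = 39.33183; 38 + 39.33183/60 = 38.655531
  hemisphere S, so the sign is −
  Longitude: split at 3 digits → 081° and 4.43399′; 81 + 4.43399/60 = 81.073900
  hemisphere W, so the sign is −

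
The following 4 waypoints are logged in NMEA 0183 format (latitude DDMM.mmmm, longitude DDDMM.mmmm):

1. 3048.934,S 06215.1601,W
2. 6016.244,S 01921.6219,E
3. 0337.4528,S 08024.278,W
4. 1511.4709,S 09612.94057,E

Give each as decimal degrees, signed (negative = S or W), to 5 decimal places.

Point 1:
  φ: split at 2 digits → 30° and 48.934′; 30 + 48.934/60 = 30.815567
  hemisphere S, so the sign is −
  λ: split at 3 digits → 062° and 15.1601′; 62 + 15.1601/60 = 62.252668
  hemisphere W, so the sign is −
Point 2:
  φ: degrees = first 2 digits = 60, minutes = 16.244; 60 + 16.244/60 = 60.270733
  hemisphere S, so the sign is −
  λ: split at 3 digits → 019° and 21.6219′; 19 + 21.6219/60 = 19.360365
  E → positive
Point 3:
  Latitude: degrees = first 2 digits = 3, minutes = 37.4528; 3 + 37.4528/60 = 3.624213
  hemisphere S, so the sign is −
  Longitude: degrees = first 3 digits = 80, minutes = 24.278; 80 + 24.278/60 = 80.404633
  W ⇒ negate
Point 4:
  φ: split at 2 digits → 15° and 11.4709′; 15 + 11.4709/60 = 15.191182
  S → negative
  λ: split at 3 digits → 096° and 12.94057′; 96 + 12.94057/60 = 96.215676
  E → positive

1. -30.81557, -62.25267
2. -60.27073, 19.36037
3. -3.62421, -80.40463
4. -15.19118, 96.21568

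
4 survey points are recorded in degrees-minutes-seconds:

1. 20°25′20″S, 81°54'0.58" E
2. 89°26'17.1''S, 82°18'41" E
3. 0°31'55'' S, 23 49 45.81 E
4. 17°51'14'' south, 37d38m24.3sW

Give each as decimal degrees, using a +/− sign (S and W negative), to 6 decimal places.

Point 1:
  Latitude: 20° + 25/60 + 20/3600 = 20 + 0.416667 + 0.005556 = 20.4222222
  S ⇒ negate
  Longitude: 54′ + 0.58″ = 54.00967′; 81 + 54.00967/60 = 81.9001611
  E ⇒ keep positive
Point 2:
  Latitude: 26′ + 17.1″ = 26.28500′; 89 + 26.28500/60 = 89.4380833
  hemisphere S, so the sign is −
  λ: 18′ + 41″ = 18.68333′; 82 + 18.68333/60 = 82.3113889
  E ⇒ keep positive
Point 3:
  φ: 0 + 31/60 + 55/3600 = 0.5319444
  hemisphere S, so the sign is −
  Longitude: 23° + 49/60 + 45.81/3600 = 23 + 0.816667 + 0.012725 = 23.8293917
  E ⇒ keep positive
Point 4:
  Lat: 51′ + 14″ = 51.23333′; 17 + 51.23333/60 = 17.8538889
  S ⇒ negate
  Lon: 37 + 38/60 + 24.3/3600 = 37.6400833
  hemisphere W, so the sign is −

1. -20.422222, 81.900161
2. -89.438083, 82.311389
3. -0.531944, 23.829392
4. -17.853889, -37.640083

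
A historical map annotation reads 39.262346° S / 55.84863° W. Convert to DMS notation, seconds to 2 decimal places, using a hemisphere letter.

39°15′44.45″ S, 55°50′55.07″ W

φ: whole degrees 39; 15.74076′ → 15′ and 44.4456″
Lon: 0.848630° → 50.91780′; 0.91780 × 60 = 55.0680″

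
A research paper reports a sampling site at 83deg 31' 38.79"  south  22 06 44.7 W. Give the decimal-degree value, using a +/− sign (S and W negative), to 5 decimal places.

-83.52744, -22.11242

φ: 31′ + 38.79″ = 31.64650′; 83 + 31.64650/60 = 83.527442
hemisphere S, so the sign is −
Longitude: 22° + 6/60 + 44.7/3600 = 22 + 0.100000 + 0.012417 = 22.112417
hemisphere W, so the sign is −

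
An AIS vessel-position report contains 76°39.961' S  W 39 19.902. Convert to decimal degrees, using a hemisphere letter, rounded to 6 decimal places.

φ: 76 + 39.961/60 = 76.6660167
Lon: 39 + 19.902/60 = 39.3317000

76.666017° S, 39.331700° W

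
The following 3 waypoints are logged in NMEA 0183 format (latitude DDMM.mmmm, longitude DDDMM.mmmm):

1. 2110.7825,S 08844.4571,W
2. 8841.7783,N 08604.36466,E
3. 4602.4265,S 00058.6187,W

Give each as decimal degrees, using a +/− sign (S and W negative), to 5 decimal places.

1. -21.17971, -88.74095
2. 88.69631, 86.07274
3. -46.04044, -0.97698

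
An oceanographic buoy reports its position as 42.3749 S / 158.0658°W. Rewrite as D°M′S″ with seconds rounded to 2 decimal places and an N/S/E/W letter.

Lat: 0.374900 × 60 = 22.49400′ → 22′, remainder × 60 = 29.6400″
λ: 0.065800 × 60 = 3.94800′ → 3′, remainder × 60 = 56.8800″

42°22′29.64″ S, 158°03′56.88″ W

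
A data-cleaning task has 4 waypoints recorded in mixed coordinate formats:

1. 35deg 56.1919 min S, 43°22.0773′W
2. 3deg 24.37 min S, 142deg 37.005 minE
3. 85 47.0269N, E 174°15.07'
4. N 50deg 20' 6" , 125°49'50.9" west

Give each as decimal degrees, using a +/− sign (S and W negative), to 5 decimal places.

1. -35.93653, -43.36796
2. -3.40617, 142.61675
3. 85.78378, 174.25117
4. 50.33500, -125.83081

Point 1:
  φ: 56.1919′ = 0.936532°; total 35.936532
  S → negative
  Longitude: 43 + 22.0773/60 = 43.367955
  W → negative
Point 2:
  Lat: 3 + 24.37/60 = 3.406167
  hemisphere S, so the sign is −
  Longitude: 142 + 37.005/60 = 142.616750
  E ⇒ keep positive
Point 3:
  Lat: 85 + 47.0269/60 = 85.783782
  N ⇒ keep positive
  Lon: 174 + 15.07/60 = 174.251167
  E ⇒ keep positive
Point 4:
  Lat: 50° + 20/60 + 6/3600 = 50 + 0.333333 + 0.001667 = 50.335000
  N → positive
  Longitude: 125 + 49/60 + 50.9/3600 = 125.830806
  hemisphere W, so the sign is −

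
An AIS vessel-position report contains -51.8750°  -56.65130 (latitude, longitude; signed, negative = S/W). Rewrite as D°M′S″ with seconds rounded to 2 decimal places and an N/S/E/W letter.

Latitude is negative → S; |value| = 51.875000
Latitude: whole degrees 51; 52.50000′ → 52′ and 30.0000″
Longitude is negative → W; |value| = 56.651300
Lon: 0.651300° → 39.07800′; 0.07800 × 60 = 4.6800″

51°52′30.00″ S, 56°39′4.68″ W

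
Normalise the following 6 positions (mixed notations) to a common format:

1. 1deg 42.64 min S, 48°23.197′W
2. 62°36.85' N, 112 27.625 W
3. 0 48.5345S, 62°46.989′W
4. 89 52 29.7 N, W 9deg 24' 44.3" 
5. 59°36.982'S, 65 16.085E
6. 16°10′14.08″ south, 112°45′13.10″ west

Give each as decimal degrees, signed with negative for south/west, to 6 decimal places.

1. -1.710667, -48.386617
2. 62.614167, -112.460417
3. -0.808908, -62.783150
4. 89.874917, -9.412306
5. -59.616367, 65.268083
6. -16.170578, -112.753639

Point 1:
  Latitude: 1 + 42.64/60 = 1.7106667
  hemisphere S, so the sign is −
  λ: 48 + 23.197/60 = 48.3866167
  W → negative
Point 2:
  Latitude: 36.85′ = 0.614167°; total 62.6141667
  N → positive
  Longitude: 112 + 27.625/60 = 112.4604167
  W ⇒ negate
Point 3:
  Lat: 0 + 48.5345/60 = 0.8089083
  S → negative
  λ: 62 + 46.989/60 = 62.7831500
  W ⇒ negate
Point 4:
  Lat: 89 + 52/60 + 29.7/3600 = 89.8749167
  N ⇒ keep positive
  Longitude: 9 + 24/60 + 44.3/3600 = 9.4123056
  W → negative
Point 5:
  φ: 36.982′ = 0.616367°; total 59.6163667
  S ⇒ negate
  Lon: 16.085′ = 0.268083°; total 65.2680833
  E → positive
Point 6:
  φ: 16 + 10/60 + 14.08/3600 = 16.1705778
  S → negative
  Longitude: 45′ + 13.1″ = 45.21833′; 112 + 45.21833/60 = 112.7536389
  hemisphere W, so the sign is −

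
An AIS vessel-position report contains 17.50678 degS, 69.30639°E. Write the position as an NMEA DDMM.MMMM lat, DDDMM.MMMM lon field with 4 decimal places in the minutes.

1730.4068,S / 06918.3834,E

φ: fractional part 0.506780 → 30.406800 minutes
λ: fractional part 0.306390 → 18.383400 minutes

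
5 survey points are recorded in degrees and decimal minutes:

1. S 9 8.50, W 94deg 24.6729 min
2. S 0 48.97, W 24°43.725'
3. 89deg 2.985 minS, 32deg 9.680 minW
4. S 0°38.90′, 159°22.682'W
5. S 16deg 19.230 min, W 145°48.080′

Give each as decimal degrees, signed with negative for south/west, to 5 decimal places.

Point 1:
  φ: 8.5′ = 0.141667°; total 9.141667
  S → negative
  Lon: 24.6729′ = 0.411215°; total 94.411215
  W ⇒ negate
Point 2:
  Lat: 48.97′ = 0.816167°; total 0.816167
  hemisphere S, so the sign is −
  Lon: 24 + 43.725/60 = 24.728750
  W ⇒ negate
Point 3:
  φ: 89 + 2.985/60 = 89.049750
  S ⇒ negate
  λ: 32 + 9.68/60 = 32.161333
  W → negative
Point 4:
  Latitude: 0 + 38.9/60 = 0.648333
  S ⇒ negate
  Lon: 22.682′ = 0.378033°; total 159.378033
  W → negative
Point 5:
  φ: 19.23′ = 0.320500°; total 16.320500
  hemisphere S, so the sign is −
  λ: 145 + 48.08/60 = 145.801333
  W ⇒ negate

1. -9.14167, -94.41122
2. -0.81617, -24.72875
3. -89.04975, -32.16133
4. -0.64833, -159.37803
5. -16.32050, -145.80133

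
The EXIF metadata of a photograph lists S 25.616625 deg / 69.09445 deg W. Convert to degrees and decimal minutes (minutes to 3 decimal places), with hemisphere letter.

25° 36.998′ S, 69° 5.667′ W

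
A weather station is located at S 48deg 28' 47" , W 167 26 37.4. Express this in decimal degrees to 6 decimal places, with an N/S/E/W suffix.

48.479722° S, 167.443722° W

Latitude: 28′ + 47″ = 28.78333′; 48 + 28.78333/60 = 48.4797222
Lon: 167 + 26/60 + 37.4/3600 = 167.4437222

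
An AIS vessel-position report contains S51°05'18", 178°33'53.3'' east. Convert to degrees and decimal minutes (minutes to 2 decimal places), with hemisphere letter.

Latitude: seconds/60 = 0.30000; minutes = 5 + 0.30000 = 5.3000
Lon: seconds/60 = 0.88833; minutes = 33 + 0.88833 = 33.8883

51° 5.30′ S, 178° 33.89′ E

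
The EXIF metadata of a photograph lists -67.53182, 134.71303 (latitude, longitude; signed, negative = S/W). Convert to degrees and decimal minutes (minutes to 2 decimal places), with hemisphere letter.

Latitude is negative → S; |value| = 67.531820
Latitude: fractional part 0.531820 → 31.9092 minutes
λ: fractional part 0.713030 → 42.7818 minutes

67° 31.91′ S, 134° 42.78′ E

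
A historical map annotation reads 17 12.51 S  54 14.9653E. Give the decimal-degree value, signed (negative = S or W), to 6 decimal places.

-17.208500, 54.249422

φ: 17 + 12.51/60 = 17.2085000
S → negative
λ: 54 + 14.9653/60 = 54.2494217
E → positive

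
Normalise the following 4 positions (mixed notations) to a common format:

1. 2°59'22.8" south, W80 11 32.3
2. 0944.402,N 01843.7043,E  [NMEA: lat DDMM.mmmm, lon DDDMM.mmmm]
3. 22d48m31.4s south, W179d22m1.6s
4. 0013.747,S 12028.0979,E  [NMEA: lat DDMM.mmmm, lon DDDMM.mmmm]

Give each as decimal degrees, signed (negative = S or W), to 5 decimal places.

Point 1:
  Lat: 2° + 59/60 + 22.8/3600 = 2 + 0.983333 + 0.006333 = 2.989667
  hemisphere S, so the sign is −
  Longitude: 80 + 11/60 + 32.3/3600 = 80.192306
  W ⇒ negate
Point 2:
  Latitude: split at 2 digits → 09° and 44.402′; 9 + 44.402/60 = 9.740033
  N → positive
  Longitude: degrees = first 3 digits = 18, minutes = 43.7043; 18 + 43.7043/60 = 18.728405
  E ⇒ keep positive
Point 3:
  Lat: 48′ + 31.4″ = 48.52333′; 22 + 48.52333/60 = 22.808722
  S → negative
  Lon: 179° + 22/60 + 1.6/3600 = 179 + 0.366667 + 0.000444 = 179.367111
  hemisphere W, so the sign is −
Point 4:
  φ: degrees = first 2 digits = 0, minutes = 13.747; 0 + 13.747/60 = 0.229117
  S → negative
  λ: degrees = first 3 digits = 120, minutes = 28.0979; 120 + 28.0979/60 = 120.468298
  E ⇒ keep positive

1. -2.98967, -80.19231
2. 9.74003, 18.72841
3. -22.80872, -179.36711
4. -0.22912, 120.46830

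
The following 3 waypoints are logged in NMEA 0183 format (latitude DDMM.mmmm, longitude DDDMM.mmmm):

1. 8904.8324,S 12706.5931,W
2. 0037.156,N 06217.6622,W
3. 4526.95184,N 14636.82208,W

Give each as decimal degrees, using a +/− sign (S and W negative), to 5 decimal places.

Point 1:
  φ: split at 2 digits → 89° and 4.8324′; 89 + 4.8324/60 = 89.080540
  S → negative
  Longitude: degrees = first 3 digits = 127, minutes = 6.5931; 127 + 6.5931/60 = 127.109885
  W → negative
Point 2:
  Latitude: degrees = first 2 digits = 0, minutes = 37.156; 0 + 37.156/60 = 0.619267
  N → positive
  λ: split at 3 digits → 062° and 17.6622′; 62 + 17.6622/60 = 62.294370
  W → negative
Point 3:
  Latitude: degrees = first 2 digits = 45, minutes = 26.95184; 45 + 26.95184/60 = 45.449197
  N → positive
  Longitude: degrees = first 3 digits = 146, minutes = 36.82208; 146 + 36.82208/60 = 146.613701
  W → negative

1. -89.08054, -127.10989
2. 0.61927, -62.29437
3. 45.44920, -146.61370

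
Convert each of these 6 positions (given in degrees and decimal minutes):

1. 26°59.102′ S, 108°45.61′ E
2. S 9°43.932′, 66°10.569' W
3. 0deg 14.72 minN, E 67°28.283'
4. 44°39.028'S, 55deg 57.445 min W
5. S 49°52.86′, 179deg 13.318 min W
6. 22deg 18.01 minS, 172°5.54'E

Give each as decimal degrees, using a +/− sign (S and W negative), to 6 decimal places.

1. -26.985033, 108.760167
2. -9.732200, -66.176150
3. 0.245333, 67.471383
4. -44.650467, -55.957417
5. -49.881000, -179.221967
6. -22.300167, 172.092333

Point 1:
  Lat: 26 + 59.102/60 = 26.9850333
  hemisphere S, so the sign is −
  λ: 45.61′ = 0.760167°; total 108.7601667
  E → positive
Point 2:
  Latitude: 9 + 43.932/60 = 9.7322000
  S → negative
  λ: 10.569′ = 0.176150°; total 66.1761500
  W ⇒ negate
Point 3:
  Lat: 0 + 14.72/60 = 0.2453333
  N → positive
  Lon: 67 + 28.283/60 = 67.4713833
  E → positive
Point 4:
  φ: 39.028′ = 0.650467°; total 44.6504667
  S → negative
  Longitude: 57.445′ = 0.957417°; total 55.9574167
  W ⇒ negate
Point 5:
  φ: 52.86′ = 0.881000°; total 49.8810000
  hemisphere S, so the sign is −
  Longitude: 179 + 13.318/60 = 179.2219667
  hemisphere W, so the sign is −
Point 6:
  Lat: 22 + 18.01/60 = 22.3001667
  S → negative
  λ: 172 + 5.54/60 = 172.0923333
  E → positive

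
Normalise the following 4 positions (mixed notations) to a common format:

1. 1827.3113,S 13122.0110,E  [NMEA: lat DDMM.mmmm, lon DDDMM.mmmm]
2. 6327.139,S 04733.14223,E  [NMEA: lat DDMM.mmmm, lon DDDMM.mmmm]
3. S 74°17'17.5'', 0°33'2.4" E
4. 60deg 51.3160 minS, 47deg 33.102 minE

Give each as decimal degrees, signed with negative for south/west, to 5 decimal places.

1. -18.45519, 131.36685
2. -63.45232, 47.55237
3. -74.28819, 0.55067
4. -60.85527, 47.55170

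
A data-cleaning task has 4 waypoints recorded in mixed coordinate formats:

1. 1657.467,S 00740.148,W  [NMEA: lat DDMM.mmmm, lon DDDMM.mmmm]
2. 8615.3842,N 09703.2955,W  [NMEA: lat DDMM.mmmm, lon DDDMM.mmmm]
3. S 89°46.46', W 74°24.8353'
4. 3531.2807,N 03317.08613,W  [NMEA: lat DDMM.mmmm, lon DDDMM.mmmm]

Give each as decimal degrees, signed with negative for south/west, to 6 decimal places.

Point 1:
  Latitude: split at 2 digits → 16° and 57.467′; 16 + 57.467/60 = 16.9577833
  S → negative
  λ: split at 3 digits → 007° and 40.148′; 7 + 40.148/60 = 7.6691333
  W ⇒ negate
Point 2:
  Lat: split at 2 digits → 86° and 15.3842′; 86 + 15.3842/60 = 86.2564033
  N ⇒ keep positive
  Longitude: degrees = first 3 digits = 97, minutes = 3.2955; 97 + 3.2955/60 = 97.0549250
  W → negative
Point 3:
  φ: 46.46′ = 0.774333°; total 89.7743333
  S → negative
  λ: 24.8353′ = 0.413922°; total 74.4139217
  W ⇒ negate
Point 4:
  φ: split at 2 digits → 35° and 31.2807′; 35 + 31.2807/60 = 35.5213450
  N ⇒ keep positive
  λ: split at 3 digits → 033° and 17.08613′; 33 + 17.08613/60 = 33.2847688
  hemisphere W, so the sign is −

1. -16.957783, -7.669133
2. 86.256403, -97.054925
3. -89.774333, -74.413922
4. 35.521345, -33.284769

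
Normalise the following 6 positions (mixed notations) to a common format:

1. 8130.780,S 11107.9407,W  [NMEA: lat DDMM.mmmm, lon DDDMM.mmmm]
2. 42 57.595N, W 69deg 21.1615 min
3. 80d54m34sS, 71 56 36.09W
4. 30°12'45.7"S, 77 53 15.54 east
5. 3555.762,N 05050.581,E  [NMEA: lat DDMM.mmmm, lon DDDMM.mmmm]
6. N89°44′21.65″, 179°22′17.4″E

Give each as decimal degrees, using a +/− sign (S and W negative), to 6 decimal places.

1. -81.513000, -111.132345
2. 42.959917, -69.352692
3. -80.909444, -71.943358
4. -30.212694, 77.887650
5. 35.929367, 50.843017
6. 89.739347, 179.371500

Point 1:
  Latitude: degrees = first 2 digits = 81, minutes = 30.78; 81 + 30.78/60 = 81.5130000
  hemisphere S, so the sign is −
  Longitude: split at 3 digits → 111° and 7.9407′; 111 + 7.9407/60 = 111.1323450
  W → negative
Point 2:
  φ: 57.595′ = 0.959917°; total 42.9599167
  N → positive
  λ: 69 + 21.1615/60 = 69.3526917
  hemisphere W, so the sign is −
Point 3:
  Lat: 54′ + 34″ = 54.56667′; 80 + 54.56667/60 = 80.9094444
  S ⇒ negate
  λ: 56′ + 36.09″ = 56.60150′; 71 + 56.60150/60 = 71.9433583
  W → negative
Point 4:
  φ: 12′ + 45.7″ = 12.76167′; 30 + 12.76167/60 = 30.2126944
  S ⇒ negate
  λ: 77 + 53/60 + 15.54/3600 = 77.8876500
  E ⇒ keep positive
Point 5:
  Lat: split at 2 digits → 35° and 55.762′; 35 + 55.762/60 = 35.9293667
  N → positive
  Longitude: degrees = first 3 digits = 50, minutes = 50.581; 50 + 50.581/60 = 50.8430167
  E → positive
Point 6:
  φ: 89° + 44/60 + 21.65/3600 = 89 + 0.733333 + 0.006014 = 89.7393472
  N → positive
  λ: 22′ + 17.4″ = 22.29000′; 179 + 22.29000/60 = 179.3715000
  E ⇒ keep positive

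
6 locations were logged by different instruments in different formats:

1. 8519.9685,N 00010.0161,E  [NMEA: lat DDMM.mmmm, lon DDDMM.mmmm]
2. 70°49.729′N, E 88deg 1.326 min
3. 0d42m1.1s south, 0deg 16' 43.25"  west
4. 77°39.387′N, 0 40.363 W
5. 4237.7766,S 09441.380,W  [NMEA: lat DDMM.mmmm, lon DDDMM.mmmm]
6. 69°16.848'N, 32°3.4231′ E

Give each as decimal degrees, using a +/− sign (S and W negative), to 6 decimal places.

1. 85.332808, 0.166935
2. 70.828817, 88.022100
3. -0.700306, -0.278681
4. 77.656450, -0.672717
5. -42.629610, -94.689667
6. 69.280800, 32.057052

Point 1:
  Latitude: split at 2 digits → 85° and 19.9685′; 85 + 19.9685/60 = 85.3328083
  N → positive
  λ: split at 3 digits → 000° and 10.0161′; 0 + 10.0161/60 = 0.1669350
  E ⇒ keep positive
Point 2:
  Lat: 70 + 49.729/60 = 70.8288167
  N → positive
  Longitude: 1.326′ = 0.022100°; total 88.0221000
  E ⇒ keep positive
Point 3:
  Lat: 0 + 42/60 + 1.1/3600 = 0.7003056
  hemisphere S, so the sign is −
  Longitude: 0 + 16/60 + 43.25/3600 = 0.2786806
  hemisphere W, so the sign is −
Point 4:
  Latitude: 39.387′ = 0.656450°; total 77.6564500
  N ⇒ keep positive
  Lon: 40.363′ = 0.672717°; total 0.6727167
  W → negative
Point 5:
  φ: split at 2 digits → 42° and 37.7766′; 42 + 37.7766/60 = 42.6296100
  S → negative
  Longitude: degrees = first 3 digits = 94, minutes = 41.38; 94 + 41.38/60 = 94.6896667
  hemisphere W, so the sign is −
Point 6:
  Lat: 16.848′ = 0.280800°; total 69.2808000
  N ⇒ keep positive
  Lon: 32 + 3.4231/60 = 32.0570517
  E ⇒ keep positive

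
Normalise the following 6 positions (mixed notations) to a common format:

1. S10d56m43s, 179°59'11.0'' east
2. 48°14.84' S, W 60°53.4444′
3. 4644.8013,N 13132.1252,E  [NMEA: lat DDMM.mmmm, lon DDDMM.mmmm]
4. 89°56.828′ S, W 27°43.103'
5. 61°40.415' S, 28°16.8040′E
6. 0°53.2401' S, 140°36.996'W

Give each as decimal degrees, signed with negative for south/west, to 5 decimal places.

1. -10.94528, 179.98639
2. -48.24733, -60.89074
3. 46.74669, 131.53542
4. -89.94713, -27.71838
5. -61.67358, 28.28007
6. -0.88734, -140.61660

Point 1:
  φ: 10 + 56/60 + 43/3600 = 10.945278
  S → negative
  Longitude: 59′ + 11″ = 59.18333′; 179 + 59.18333/60 = 179.986389
  E ⇒ keep positive
Point 2:
  Latitude: 48 + 14.84/60 = 48.247333
  hemisphere S, so the sign is −
  Longitude: 60 + 53.4444/60 = 60.890740
  W ⇒ negate
Point 3:
  φ: split at 2 digits → 46° and 44.8013′; 46 + 44.8013/60 = 46.746688
  N ⇒ keep positive
  Longitude: degrees = first 3 digits = 131, minutes = 32.1252; 131 + 32.1252/60 = 131.535420
  E → positive
Point 4:
  Latitude: 89 + 56.828/60 = 89.947133
  S → negative
  Longitude: 43.103′ = 0.718383°; total 27.718383
  W → negative
Point 5:
  Lat: 61 + 40.415/60 = 61.673583
  S → negative
  Longitude: 16.804′ = 0.280067°; total 28.280067
  E → positive
Point 6:
  Lat: 53.2401′ = 0.887335°; total 0.887335
  hemisphere S, so the sign is −
  λ: 140 + 36.996/60 = 140.616600
  hemisphere W, so the sign is −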